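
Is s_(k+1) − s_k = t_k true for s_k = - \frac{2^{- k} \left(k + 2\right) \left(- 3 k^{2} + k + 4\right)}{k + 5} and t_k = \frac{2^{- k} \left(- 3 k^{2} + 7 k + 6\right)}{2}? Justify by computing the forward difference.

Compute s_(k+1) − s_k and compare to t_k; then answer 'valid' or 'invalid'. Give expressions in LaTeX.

s_(k+1) = -(k + 3)*(k - 3*(k + 1)**2 + 5)/(2*2**k*(k + 6))
s_(k+1) − s_k = (-3*k**4 - 17*k**3 + 35*k**2 + 147*k + 66)/(2*2**k*(k**2 + 11*k + 30))
(s_(k+1) − s_k) − t_k = 3*(3*k**3 + 14*k**2 - 43*k - 38)/(2*2**k*(k**2 + 11*k + 30))

Invalid: residual \frac{3 \cdot 2^{- k} \left(3 k^{3} + 14 k^{2} - 43 k - 38\right)}{2 \left(k^{2} + 11 k + 30\right)} ≠ 0.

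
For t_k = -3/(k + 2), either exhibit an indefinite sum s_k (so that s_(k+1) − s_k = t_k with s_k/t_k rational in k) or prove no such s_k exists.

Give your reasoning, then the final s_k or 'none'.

no hypergeometric antidifference exists

Step 1: r(k) = (k + 2)/(k + 3).
So A=k + 2 and B=k + 3, with C=1.
f must satisfy (k + 2)·f(k+1) − (k + 2)·f(k) = 1.
Degrees (1,1,0) ⇒ d ≤ 0.
Put f(k) = c0: A·f(k+1) − B(k−1)·f(k) − C = -1; need -1 = 0 — inconsistent ⇒ no f, not summable.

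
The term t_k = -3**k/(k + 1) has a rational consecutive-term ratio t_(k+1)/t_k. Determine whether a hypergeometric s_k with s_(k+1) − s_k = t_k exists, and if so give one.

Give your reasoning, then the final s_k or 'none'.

none — t_k is not Gosper-summable

Compute t_(k+1)/t_k: get 3*(k + 1)/(k + 2).
Factor: A=3*k + 3; B=k + 2; C=1.
f must satisfy (3*k + 3)·f(k+1) − (k + 1)·f(k) = 1.
From deg A=1, deg B=1, deg C=0: d=-1.
deg f ≤ -1 is impossible — no certificate.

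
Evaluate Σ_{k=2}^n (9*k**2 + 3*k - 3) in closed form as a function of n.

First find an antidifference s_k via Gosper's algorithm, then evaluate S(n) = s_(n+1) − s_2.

t_(k+1)/t_k = (k + 3*(k + 1)**2)/(3*k**2 + k - 1).
A = 1, B = 1, C = k**2 + k/3 - 1/3.
Key eq: (1)·f(k+1) = (1)·f(k) + (k**2 + k/3 - 1/3).
deg f ≤ 3 (via 0,0,2).
A polynomial solution: f(k) = k*(k**2 - k - 1)/3.
Then R = B(k−1)f/C = k*(k**2 - k - 1)/(3*k**2 + k - 1), so s_k = R(k)·t_k = 3*k*(k**2 - k - 1).
s_(k+1) − s_k = 9*k**2 + 3*k - 3 = t_k.
Evaluate: s_(n+1) = 3*n**3 + 6*n**2 - 3; subtract s_(2) = 6 ⇒ S(n) = 3*n**3 + 6*n**2 - 9.

S(n) = 3*n**3 + 6*n**2 - 9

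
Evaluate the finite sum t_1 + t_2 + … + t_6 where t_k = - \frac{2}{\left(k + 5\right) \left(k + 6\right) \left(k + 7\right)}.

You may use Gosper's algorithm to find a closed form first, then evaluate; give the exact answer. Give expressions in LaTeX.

Σ = -19/1092

Step 1: r(k) = (k + 5)/(k + 8).
Gosper form: A/B · C(k+1)/C(k) with A=k + 5, B=k + 8, C=1.
Need (k + 5)·f(k+1) − (k + 7)·f(k) = 1.
Degrees (1,1,0) ⇒ d ≤ 2.
Match coefficients ⇒ f(k) = k*(k + 11)/60.
Certificate R = B(k−1)f/C = k*(k + 7)*(k + 11)/60 gives s_k = k*(-k - 11)/(30*(k + 5)*(k + 6)).
Check: Δs_k = -2/(k**3 + 18*k**2 + 107*k + 210). ✓
Sum = s_(7) − s_(1); s_(7) = -7/260, s_(1) = -1/105 ⇒ -19/1092.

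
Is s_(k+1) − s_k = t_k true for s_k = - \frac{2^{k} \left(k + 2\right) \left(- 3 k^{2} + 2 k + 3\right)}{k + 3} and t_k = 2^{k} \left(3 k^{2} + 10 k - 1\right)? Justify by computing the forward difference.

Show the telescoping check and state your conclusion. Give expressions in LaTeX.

s_(k+1) = 2**(k + 1)*(3*k**3 + 13*k**2 + 10*k - 6)/(k + 4)
s_(k+1) − s_k = 2**k*(3*k**4 + 28*k**3 + 89*k**2 + 82*k - 12)/(k**2 + 7*k + 12)
(s_(k+1) − s_k) − t_k = 2**k*k*(-3*k**2 - 16*k - 31)/(k**2 + 7*k + 12)

Invalid: residual \frac{2^{k} k \left(- 3 k^{2} - 16 k - 31\right)}{k^{2} + 7 k + 12} ≠ 0.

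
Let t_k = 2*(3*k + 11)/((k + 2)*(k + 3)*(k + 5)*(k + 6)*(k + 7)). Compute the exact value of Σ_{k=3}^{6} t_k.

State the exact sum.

Σ = 29/7020

Ratio r(k) = (k + 2)*(k + 5)*(3*k + 14)/((k + 4)*(k + 8)*(3*k + 11)).
A = k + 2, B = k + 8, C = k**2 + 23*k/3 + 44/3.
Key eq: (k + 2)·f(k+1) = (k + 7)·f(k) + (k**2 + 23*k/3 + 44/3).
Bound: deg f ≤ 5.
Solving with deg f ≤ 5: f(k) = k*(k + 3)*(k + 4)*(k**2 + 13*k + 52)/180.
So s_k = (B(k−1)f/C)·t_k = (k*(k + 3)*(k + 7)*(k**2 + 13*k + 52)/(60*(3*k + 11)))·t_k = k*(k**2 + 13*k + 52)/(30*(k**3 + 13*k**2 + 52*k + 60)).
s_(k+1) − s_k = 2*(3*k + 11)/(k**5 + 23*k**4 + 203*k**3 + 853*k**2 + 1692*k + 1260) = t_k.
Evaluate s at k=7 and k=3: 56/1755 and 1/36; difference 29/7020.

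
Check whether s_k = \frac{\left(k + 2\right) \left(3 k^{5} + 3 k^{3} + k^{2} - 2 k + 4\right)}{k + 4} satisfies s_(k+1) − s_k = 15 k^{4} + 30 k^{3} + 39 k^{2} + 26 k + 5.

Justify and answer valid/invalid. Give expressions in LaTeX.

Invalid: residual \frac{2 \left(- 12 k^{5} - 90 k^{4} - 156 k^{3} - 181 k^{2} - 111 k - 16\right)}{k^{2} + 9 k + 20} ≠ 0.

s_(k+1) = (k + 3)*(-2*k + 3*(k + 1)**5 + 3*(k + 1)**3 + (k + 1)**2 + 2)/(k + 5)
s_(k+1) − s_k = (15*k**6 + 141*k**5 + 429*k**4 + 665*k**3 + 657*k**2 + 343*k + 68)/(k**2 + 9*k + 20)
(s_(k+1) − s_k) − t_k = 2*(-12*k**5 - 90*k**4 - 156*k**3 - 181*k**2 - 111*k - 16)/(k**2 + 9*k + 20)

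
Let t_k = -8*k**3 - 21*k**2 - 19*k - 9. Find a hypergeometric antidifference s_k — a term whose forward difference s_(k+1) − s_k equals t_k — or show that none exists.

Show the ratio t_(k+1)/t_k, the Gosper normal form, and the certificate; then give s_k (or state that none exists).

s_k = k*(-2*k**3 - 3*k**2 - k - 3)

r(k) = (8*k**3 + 45*k**2 + 85*k + 57)/(8*k**3 + 21*k**2 + 19*k + 9) after simplifying.
Normal form (A,B,C) = (1, 1, k**3 + 21*k**2/8 + 19*k/8 + 9/8).
Solve (1)·f(k+1) − (1)·f(k) = k**3 + 21*k**2/8 + 19*k/8 + 9/8.
From deg A=0, deg B=0, deg C=3: d=4.
Coefficient equations give f(k) = k*(2*k**3 + 3*k**2 + k + 3)/8.
R(k) = B(k−1)·f(k)/C(k) = k*(2*k**3 + 3*k**2 + k + 3)/(8*k**3 + 21*k**2 + 19*k + 9); s_k = R·t_k = k*(-2*k**3 - 3*k**2 - k - 3).
Verify: -8*k**3 - 21*k**2 - 19*k - 9 matches t_k.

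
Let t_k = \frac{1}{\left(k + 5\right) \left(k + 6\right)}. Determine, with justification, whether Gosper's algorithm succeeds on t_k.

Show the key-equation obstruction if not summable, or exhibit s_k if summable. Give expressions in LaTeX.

Yes. s_k = \frac{k}{5 \left(k + 5\right)}.

Ratio r(k) = (k + 5)/(k + 7).
Normal form (A,B,C) = (k + 5, k + 7, 1).
Set up (k + 5)·f(k+1) − (k + 6)·f(k) − (1) = 0.
deg f ≤ 1 (via 1,1,0).
A polynomial solution: f(k) = k/5.
Certificate R = B(k−1)f/C = k*(k + 6)/5 gives s_k = k/(5*(k + 5)).
Verify: 1/(k**2 + 11*k + 30) matches t_k.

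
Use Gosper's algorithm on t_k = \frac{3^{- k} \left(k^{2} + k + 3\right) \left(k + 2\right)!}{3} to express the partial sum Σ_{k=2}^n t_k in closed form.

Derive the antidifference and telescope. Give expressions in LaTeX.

Step 1: r(k) = (k + 3)*(k + (k + 1)**2 + 4)/(3*(k**2 + k + 3)).
A = k/3 + 1, B = 1, C = k**2 + k + 3.
Key eq: (k/3 + 1)·f(k+1) = (1)·f(k) + (k**2 + k + 3).
From deg A=1, deg B=0, deg C=2: d=1.
A polynomial solution: f(k) = 3*k.
So s_k = (B(k−1)f/C)·t_k = (3*k/(k**2 + k + 3))·t_k = k*factorial(k + 2)/3**k.
Check: Δs_k = (k**2 + k + 3)*factorial(k + 2)/(3*3**k). ✓
Telescope: S(n) = s_(n+1) − s_(2) = 3**(-n - 1)*(n + 1)*factorial(n + 3) − (16/3) = -16/3 + n*factorial(n + 3)/(3*3**n) + factorial(n + 3)/(3*3**n).

S(n) = - \frac{16}{3} + \frac{3^{- n} n \left(n + 3\right)!}{3} + \frac{3^{- n} \left(n + 3\right)!}{3}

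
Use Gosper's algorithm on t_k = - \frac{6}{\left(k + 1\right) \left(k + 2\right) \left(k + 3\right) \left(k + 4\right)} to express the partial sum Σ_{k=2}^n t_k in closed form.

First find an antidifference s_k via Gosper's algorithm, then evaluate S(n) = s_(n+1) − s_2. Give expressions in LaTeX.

S(n) = \frac{- n^{3} - 9 n^{2} - 26 n + 36}{30 \left(n^{3} + 9 n^{2} + 26 n + 24\right)}

Ratio r(k) = (k + 1)/(k + 5).
Normal form (A,B,C) = (k + 1, k + 5, 1).
Key eq: (k + 1)·f(k+1) = (k + 4)·f(k) + (1).
Degrees (1,1,0) ⇒ d ≤ 3.
Solving with deg f ≤ 3: f(k) = k*(k**2 + 6*k + 11)/18.
So s_k = (B(k−1)f/C)·t_k = (k*(k + 4)*(k**2 + 6*k + 11)/18)·t_k = k*(-k**2 - 6*k - 11)/(3*(k + 1)*(k + 2)*(k + 3)).
s_(k+1) − s_k = -6/(k**4 + 10*k**3 + 35*k**2 + 50*k + 24) = t_k.
Evaluate: s_(n+1) = (-n**3 - 9*n**2 - 26*n - 18)/(3*(n**3 + 9*n**2 + 26*n + 24)); subtract s_(2) = -3/10 ⇒ S(n) = (-n**3 - 9*n**2 - 26*n + 36)/(30*(n**3 + 9*n**2 + 26*n + 24)).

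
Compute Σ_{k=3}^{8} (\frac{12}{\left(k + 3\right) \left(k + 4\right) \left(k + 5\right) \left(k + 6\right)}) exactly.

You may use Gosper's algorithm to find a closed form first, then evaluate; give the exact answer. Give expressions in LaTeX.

Σ = 11/1092

Compute t_(k+1)/t_k: get (k + 3)/(k + 7).
Normal form (A,B,C) = (k + 3, k + 7, 1).
Set up (k + 3)·f(k+1) − (k + 6)·f(k) − (1) = 0.
Bound: deg f ≤ 3.
Solving with deg f ≤ 3: f(k) = k*(k**2 + 12*k + 47)/180.
Certificate R = B(k−1)f/C = k*(k + 6)*(k**2 + 12*k + 47)/180 gives s_k = k*(k**2 + 12*k + 47)/(15*(k + 3)*(k + 4)*(k + 5)).
Verify: 12/(k**4 + 18*k**3 + 119*k**2 + 342*k + 360) matches t_k.
Evaluate s at k=9 and k=3: 59/910 and 23/420; difference 11/1092.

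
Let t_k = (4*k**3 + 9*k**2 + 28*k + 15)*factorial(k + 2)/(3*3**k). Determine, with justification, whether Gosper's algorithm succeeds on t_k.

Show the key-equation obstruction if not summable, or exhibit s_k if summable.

Yes. s_k = (4*k**2 + k - 1)*factorial(k + 2)/3**k.

The ratio is (4*k**4 + 33*k**3 + 121*k**2 + 230*k + 168)/(3*(4*k**3 + 9*k**2 + 28*k + 15)).
Factor: A=k/3 + 1; B=1; C=k**3 + 9*k**2/4 + 7*k + 15/4.
Set up (k/3 + 1)·f(k+1) − (1)·f(k) − (k**3 + 9*k**2/4 + 7*k + 15/4) = 0.
deg f ≤ 2 (via 1,0,3).
A polynomial solution: f(k) = 3*(4*k**2 + k - 1)/4.
Certificate R = B(k−1)f/C = 3*(4*k**2 + k - 1)/(4*k**3 + 9*k**2 + 28*k + 15) gives s_k = (4*k**2 + k - 1)*factorial(k + 2)/3**k.
Check: Δs_k = (4*k**3 + 9*k**2 + 28*k + 15)*factorial(k + 2)/(3*3**k). ✓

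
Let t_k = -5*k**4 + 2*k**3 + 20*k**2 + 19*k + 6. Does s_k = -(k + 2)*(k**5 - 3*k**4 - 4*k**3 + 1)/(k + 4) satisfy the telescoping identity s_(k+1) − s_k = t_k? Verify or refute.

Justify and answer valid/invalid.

s_(k+1) = (-k**6 - 5*k**5 + 38*k**3 + 79*k**2 + 62*k + 15)/(k + 5)
s_(k+1) − s_k = (-5*k**6 - 35*k**5 - 20*k**4 + 191*k**3 + 379*k**2 + 270*k + 70)/(k**2 + 9*k + 20)
(s_(k+1) − s_k) − t_k = 2*(4*k**5 + 21*k**4 - 24*k**3 - 99*k**2 - 82*k - 25)/(k**2 + 9*k + 20)

Invalid: residual 2*(4*k**5 + 21*k**4 - 24*k**3 - 99*k**2 - 82*k - 25)/(k**2 + 9*k + 20) ≠ 0.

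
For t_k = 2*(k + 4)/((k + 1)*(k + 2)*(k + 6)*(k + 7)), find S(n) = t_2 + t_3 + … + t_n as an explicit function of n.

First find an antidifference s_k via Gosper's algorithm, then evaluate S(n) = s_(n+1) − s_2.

r(k) = (k + 1)*(k + 5)*(k + 6)/((k + 3)*(k + 4)*(k + 8)) after simplifying.
Take A(k)=k + 1, B(k)=k + 8, C(k)=k**4 + 16*k**3 + 95*k**2 + 248*k + 240.
f must satisfy (k + 1)·f(k+1) − (k + 7)·f(k) = k**4 + 16*k**3 + 95*k**2 + 248*k + 240.
d = 6 from the (1,1,4) case.
Solving with deg f ≤ 6: f(k) = k*(k + 2)*(k + 3)*(k + 4)*(k + 5)*(k + 7)/12.
Then R = B(k−1)f/C = k*(k + 2)*(k + 7)**2/(12*(k + 4)), so s_k = R(k)·t_k = k*(k + 7)/(6*(k**2 + 7*k + 6)).
Δs = 2*(k + 4)/(k**4 + 16*k**3 + 83*k**2 + 152*k + 84), as required.
Σ_(k=2)^n t_k = s_(n+1) − s_(2) = ((n**2 + 9*n + 8)/(6*(n**2 + 9*n + 14))) − (1/8), i.e. (n**2 + 9*n - 10)/(24*(n**2 + 9*n + 14)).

S(n) = (n**2 + 9*n - 10)/(24*(n**2 + 9*n + 14))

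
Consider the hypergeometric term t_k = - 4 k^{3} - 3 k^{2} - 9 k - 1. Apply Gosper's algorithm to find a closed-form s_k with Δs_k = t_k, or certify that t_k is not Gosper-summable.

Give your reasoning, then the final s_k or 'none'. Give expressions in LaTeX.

s_k = k \left(- k^{3} + k^{2} - 4 k + 3\right)

t_(k+1)/t_k = (4*k**3 + 15*k**2 + 27*k + 17)/(4*k**3 + 3*k**2 + 9*k + 1).
Gosper form: A/B · C(k+1)/C(k) with A=1, B=1, C=k**3 + 3*k**2/4 + 9*k/4 + 1/4.
f must satisfy (1)·f(k+1) − (1)·f(k) = k**3 + 3*k**2/4 + 9*k/4 + 1/4.
Degrees (0,0,3) ⇒ d ≤ 4.
Match coefficients ⇒ f(k) = k*(k**3 - k**2 + 4*k - 3)/4.
Certificate R = B(k−1)f/C = k*(k**3 - k**2 + 4*k - 3)/(4*k**3 + 3*k**2 + 9*k + 1) gives s_k = k*(-k**3 + k**2 - 4*k + 3).
Δs = -4*k**3 - 3*k**2 - 9*k - 1, as required.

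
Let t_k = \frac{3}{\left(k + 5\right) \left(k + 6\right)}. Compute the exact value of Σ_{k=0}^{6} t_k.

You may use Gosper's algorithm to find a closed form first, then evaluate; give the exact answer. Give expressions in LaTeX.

t_(k+1)/t_k = (k + 5)/(k + 7).
Gosper form: A/B · C(k+1)/C(k) with A=k + 5, B=k + 7, C=1.
Need (k + 5)·f(k+1) − (k + 6)·f(k) = 1.
Bound: deg f ≤ 1.
A polynomial solution: f(k) = k/5.
So s_k = (B(k−1)f/C)·t_k = (k*(k + 6)/5)·t_k = 3*k/(5*(k + 5)).
Verify: 3/(k**2 + 11*k + 30) matches t_k.
Sum = s_(7) − s_(0); s_(7) = 7/20, s_(0) = 0 ⇒ 7/20.

Σ = 7/20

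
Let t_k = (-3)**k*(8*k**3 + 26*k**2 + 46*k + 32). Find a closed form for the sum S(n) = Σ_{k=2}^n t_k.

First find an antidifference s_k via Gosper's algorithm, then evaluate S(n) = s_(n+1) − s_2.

S(n) = 6*(-3)**n*n**3 + 24*(-3)**n*n**2 + 42*(-3)**n*n + 30*(-3)**n + 306

Compute t_(k+1)/t_k: get 3*(-4*k**3 - 25*k**2 - 61*k - 56)/(4*k**3 + 13*k**2 + 23*k + 16).
Gosper form: A/B · C(k+1)/C(k) with A=-3, B=1, C=k**3 + 13*k**2/4 + 23*k/4 + 4.
Key eq: (-3)·f(k+1) = (1)·f(k) + (k**3 + 13*k**2/4 + 23*k/4 + 4).
Degrees (0,0,3) ⇒ d ≤ 3.
Match coefficients ⇒ f(k) = -(k**3 + k**2 + 2*k + 1)/4.
Get s_k = R·t_k = -2*(-3)**k*(k**3 + k**2 + 2*k + 1) with R(k) = B(k−1)f(k)/C(k) = -(k**3 + k**2 + 2*k + 1)/(4*k**3 + 13*k**2 + 23*k + 16).
s_(k+1) − s_k = (-3)**k*(8*k**3 + 26*k**2 + 46*k + 32) = t_k.
Telescope: S(n) = s_(n+1) − s_(2) = 6*(-3)**n*(n**3 + 4*n**2 + 7*n + 5) − (-306) = 6*(-3)**n*n**3 + 24*(-3)**n*n**2 + 42*(-3)**n*n + 30*(-3)**n + 306.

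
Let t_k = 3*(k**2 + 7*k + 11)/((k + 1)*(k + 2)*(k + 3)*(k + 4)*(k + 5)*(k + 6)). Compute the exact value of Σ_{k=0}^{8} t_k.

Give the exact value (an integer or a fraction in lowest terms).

Ratio r(k) = (k + 1)*(7*k + (k + 1)**2 + 18)/((k + 7)*(k**2 + 7*k + 11)).
Take A(k)=k + 1, B(k)=k + 7, C(k)=k**2 + 7*k + 11.
Set up (k + 1)·f(k+1) − (k + 6)·f(k) − (k**2 + 7*k + 11) = 0.
d = 5 from the (1,1,2) case.
Match coefficients ⇒ f(k) = k*(k + 2)*(k + 4)*(k**2 + 9*k + 23)/45.
So s_k = (B(k−1)f/C)·t_k = (k*(k + 2)*(k + 4)*(k + 6)*(k**2 + 9*k + 23)/(45*(k**2 + 7*k + 11)))·t_k = k*(k**2 + 9*k + 23)/(15*(k**3 + 9*k**2 + 23*k + 15)).
Δs = 3*(k**2 + 7*k + 11)/(k**6 + 21*k**5 + 175*k**4 + 735*k**3 + 1624*k**2 + 1764*k + 720), as required.
Evaluate s at k=9 and k=0: 37/560 and 0; difference 37/560.

Σ = 37/560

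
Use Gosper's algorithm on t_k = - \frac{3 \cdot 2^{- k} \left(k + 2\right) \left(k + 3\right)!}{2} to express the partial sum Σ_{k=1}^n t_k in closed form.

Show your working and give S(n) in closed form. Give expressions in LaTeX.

Compute t_(k+1)/t_k: get (k + 3)*(k + 4)/(2*(k + 2)).
Take A(k)=k/2 + 2, B(k)=1, C(k)=k + 2.
Solve (k/2 + 2)·f(k+1) − (1)·f(k) = k + 2.
Degrees (1,0,1) ⇒ d ≤ 0.
Coefficient equations give f(k) = 2.
Certificate R = B(k−1)f/C = 2/(k + 2) gives s_k = -3*factorial(k + 3)/2**k.
Δs = -3*(k + 2)*factorial(k + 3)/(2*2**k), as required.
Telescope: S(n) = s_(n+1) − s_(1) = -3*2**(-n - 1)*factorial(n + 4) − (-36) = 36 - 3*factorial(n + 4)/(2*2**n).

S(n) = 36 - \frac{3 \cdot 2^{- n} \left(n + 4\right)!}{2}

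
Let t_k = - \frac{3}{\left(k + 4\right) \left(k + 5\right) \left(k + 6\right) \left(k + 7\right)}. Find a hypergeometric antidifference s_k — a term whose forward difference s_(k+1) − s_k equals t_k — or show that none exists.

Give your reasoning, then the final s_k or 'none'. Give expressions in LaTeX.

s_k = \frac{k \left(- k^{2} - 15 k - 74\right)}{120 \left(k + 4\right) \left(k + 5\right) \left(k + 6\right)}

r(k) = (k + 4)/(k + 8) after simplifying.
Factor: A=k + 4; B=k + 8; C=1.
f must satisfy (k + 4)·f(k+1) − (k + 7)·f(k) = 1.
deg f ≤ 3 (via 1,1,0).
A polynomial solution: f(k) = k*(k**2 + 15*k + 74)/360.
Get s_k = R·t_k = k*(-k**2 - 15*k - 74)/(120*(k + 4)*(k + 5)*(k + 6)) with R(k) = B(k−1)f(k)/C(k) = k*(k + 7)*(k**2 + 15*k + 74)/360.
Δs = -3/(k**4 + 22*k**3 + 179*k**2 + 638*k + 840), as required.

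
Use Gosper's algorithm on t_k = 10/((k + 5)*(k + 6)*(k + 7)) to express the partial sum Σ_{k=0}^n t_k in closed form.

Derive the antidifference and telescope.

Ratio r(k) = (k + 5)/(k + 8).
So A=k + 5 and B=k + 8, with C=1.
Key eq: (k + 5)·f(k+1) = (k + 7)·f(k) + (1).
deg f ≤ 2 (via 1,1,0).
Coefficient equations give f(k) = k*(k + 11)/60.
Then R = B(k−1)f/C = k*(k + 7)*(k + 11)/60, so s_k = R(k)·t_k = k*(k + 11)/(6*(k + 5)*(k + 6)).
s_(k+1) − s_k = 10/(k**3 + 18*k**2 + 107*k + 210) = t_k.
s_(n+1) = (n**2 + 13*n + 12)/(6*(n**2 + 13*n + 42)) and s_(0) = 0, so S(n) = (n**2 + 13*n + 12)/(6*(n**2 + 13*n + 42)).

S(n) = (n**2 + 13*n + 12)/(6*(n**2 + 13*n + 42))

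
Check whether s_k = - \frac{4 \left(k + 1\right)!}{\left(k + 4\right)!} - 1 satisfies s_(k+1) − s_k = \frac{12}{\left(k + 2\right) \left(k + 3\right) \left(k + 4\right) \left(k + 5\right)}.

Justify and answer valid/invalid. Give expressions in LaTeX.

Valid — Δs_k = t_k.

s_(k+1) = -4*factorial(k + 2)/factorial(k + 5) - 1
s_(k+1) − s_k = 12/((k + 2)*(k + 3)*(k + 4)*(k + 5))
(s_(k+1) − s_k) − t_k = 0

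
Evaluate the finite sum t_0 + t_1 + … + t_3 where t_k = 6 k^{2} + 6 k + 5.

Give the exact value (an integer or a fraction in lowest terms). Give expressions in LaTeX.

Compute t_(k+1)/t_k: get (6*k**2 + 18*k + 17)/(6*k**2 + 6*k + 5).
Factor: A=1; B=1; C=k**2 + k + 5/6.
Set up (1)·f(k+1) − (1)·f(k) − (k**2 + k + 5/6) = 0.
From deg A=0, deg B=0, deg C=2: d=3.
Solving with deg f ≤ 3: f(k) = k*(2*k**2 + 3)/6.
So s_k = (B(k−1)f/C)·t_k = (k*(2*k**2 + 3)/(6*k**2 + 6*k + 5))·t_k = k*(2*k**2 + 3).
s_(k+1) − s_k = 6*k**2 + 6*k + 5 = t_k.
Σ_(k=0)^(3) t_k = s_(4) − s_(0) = 140 − (0) = 140.

Σ = 140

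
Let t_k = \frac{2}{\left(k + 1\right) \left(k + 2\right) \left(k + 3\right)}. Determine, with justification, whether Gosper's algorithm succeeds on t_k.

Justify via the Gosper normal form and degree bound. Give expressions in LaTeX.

Step 1: r(k) = (k + 1)/(k + 4).
Normal form (A,B,C) = (k + 1, k + 4, 1).
Solve (k + 1)·f(k+1) − (k + 3)·f(k) = 1.
From deg A=1, deg B=1, deg C=0: d=2.
Match coefficients ⇒ f(k) = k*(k + 3)/4.
Certificate R = B(k−1)f/C = k*(k + 3)**2/4 gives s_k = k*(k + 3)/(2*(k + 1)*(k + 2)).
Check: Δs_k = 2/(k**3 + 6*k**2 + 11*k + 6). ✓

Yes. s_k = \frac{k \left(k + 3\right)}{2 \left(k + 1\right) \left(k + 2\right)}.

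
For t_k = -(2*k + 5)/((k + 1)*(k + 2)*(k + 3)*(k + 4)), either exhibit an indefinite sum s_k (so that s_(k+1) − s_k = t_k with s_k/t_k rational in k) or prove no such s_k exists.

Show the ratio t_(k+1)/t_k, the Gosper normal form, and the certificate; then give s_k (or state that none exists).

s_k = k*(-k - 4)/(3*(k**2 + 4*k + 3))

t_(k+1)/t_k = (k + 1)*(2*k + 7)/((k + 5)*(2*k + 5)).
Gosper form: A/B · C(k+1)/C(k) with A=k + 1, B=k + 5, C=k + 5/2.
Solve (k + 1)·f(k+1) − (k + 4)·f(k) = k + 5/2.
d = 3 from the (1,1,1) case.
Match coefficients ⇒ f(k) = k*(k + 2)*(k + 4)/6.
Certificate R = B(k−1)f/C = k*(k + 2)*(k + 4)**2/(3*(2*k + 5)) gives s_k = k*(-k - 4)/(3*(k**2 + 4*k + 3)).
s_(k+1) − s_k = (-2*k - 5)/(k**4 + 10*k**3 + 35*k**2 + 50*k + 24) = t_k.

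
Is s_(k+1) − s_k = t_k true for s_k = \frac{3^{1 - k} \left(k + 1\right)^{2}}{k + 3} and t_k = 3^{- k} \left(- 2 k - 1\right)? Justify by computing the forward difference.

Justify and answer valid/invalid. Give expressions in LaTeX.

s_(k+1) = (k + 2)**2/(3**k*(k + 4))
s_(k+1) − s_k = k*(-2*k**2 - 11*k - 11)/(3**k*(k**2 + 7*k + 12))
(s_(k+1) − s_k) − t_k = 4*(k**2 + 5*k + 3)/(3**k*(k**2 + 7*k + 12))

Invalid: residual \frac{4 \cdot 3^{- k} \left(k^{2} + 5 k + 3\right)}{k^{2} + 7 k + 12} ≠ 0.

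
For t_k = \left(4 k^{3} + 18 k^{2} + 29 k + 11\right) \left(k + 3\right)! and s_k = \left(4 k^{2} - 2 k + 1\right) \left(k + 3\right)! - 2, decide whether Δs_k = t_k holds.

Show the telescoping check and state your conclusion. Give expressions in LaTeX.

Valid — Δs_k = t_k.

s_(k+1) = -(2*k - 4*(k + 1)**2 + 1)*factorial(k + 4) - 2
s_(k+1) − s_k = (4*k**3 + 18*k**2 + 29*k + 11)*factorial(k + 3)
(s_(k+1) − s_k) − t_k = 0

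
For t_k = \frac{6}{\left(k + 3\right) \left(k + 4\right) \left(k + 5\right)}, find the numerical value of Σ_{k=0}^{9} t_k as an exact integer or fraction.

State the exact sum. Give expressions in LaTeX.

Σ = 85/364

Ratio r(k) = (k + 3)/(k + 6).
Gosper form: A/B · C(k+1)/C(k) with A=k + 3, B=k + 6, C=1.
Solve (k + 3)·f(k+1) − (k + 5)·f(k) = 1.
From deg A=1, deg B=1, deg C=0: d=2.
A polynomial solution: f(k) = k*(k + 7)/24.
Then R = B(k−1)f/C = k*(k + 5)*(k + 7)/24, so s_k = R(k)·t_k = k*(k + 7)/(4*(k + 3)*(k + 4)).
s_(k+1) − s_k = 6/(k**3 + 12*k**2 + 47*k + 60) = t_k.
Telescoping: Σ = s_(10) − s_(0) = 85/364 − (0) = 85/364.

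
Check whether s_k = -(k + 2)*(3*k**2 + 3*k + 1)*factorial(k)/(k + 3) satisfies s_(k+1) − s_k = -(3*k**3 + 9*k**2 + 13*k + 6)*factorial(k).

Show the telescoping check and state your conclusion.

Invalid: residual (3*k**4 + 18*k**3 + 37*k**2 + 42*k + 17)*factorial(k)/((k + 3)*(k + 4)) ≠ 0.

s_(k+1) = -(k + 3)*(3*k**2 + 9*k + 7)*factorial(k + 1)/(k + 4)
s_(k+1) − s_k = -(3*k**5 + 27*k**4 + 94*k**3 + 168*k**2 + 156*k + 55)*factorial(k)/((k + 3)*(k + 4))
(s_(k+1) − s_k) − t_k = (3*k**4 + 18*k**3 + 37*k**2 + 42*k + 17)*factorial(k)/((k + 3)*(k + 4))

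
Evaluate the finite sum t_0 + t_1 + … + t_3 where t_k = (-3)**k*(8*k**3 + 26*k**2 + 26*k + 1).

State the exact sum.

Σ = -12476

Ratio r(k) = 3*(-8*k**3 - 50*k**2 - 102*k - 61)/(8*k**3 + 26*k**2 + 26*k + 1).
A = -3, B = 1, C = k**3 + 13*k**2/4 + 13*k/4 + 1/8.
Set up (-3)·f(k+1) − (1)·f(k) − (k**3 + 13*k**2/4 + 13*k/4 + 1/8) = 0.
deg f ≤ 3 (via 0,0,3).
Solve for f: f(k) = -(2*k**3 + 2*k**2 - k - 2)/8 (degree 3 ≤ 3).
Then R = B(k−1)f/C = -(2*k**3 + 2*k**2 - k - 2)/(8*k**3 + 26*k**2 + 26*k + 1), so s_k = R(k)·t_k = (-3)**k*(-2*k**3 - 2*k**2 + k + 2).
Δs = (-3)**k*(8*k**3 + 26*k**2 + 26*k + 1), as required.
Σ_(k=0)^(3) t_k = s_(4) − s_(0) = -12474 − (2) = -12476.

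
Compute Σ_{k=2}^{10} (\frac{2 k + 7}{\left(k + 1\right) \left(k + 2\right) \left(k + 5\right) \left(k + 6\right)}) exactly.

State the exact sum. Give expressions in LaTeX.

Σ = 19/448

Compute t_(k+1)/t_k: get (k + 1)*(k + 5)*(2*k + 9)/((k + 3)*(k + 7)*(2*k + 7)).
So A=k + 1 and B=k + 7, with C=k**3 + 21*k**2/2 + 73*k/2 + 42.
Solve (k + 1)·f(k+1) − (k + 6)·f(k) = k**3 + 21*k**2/2 + 73*k/2 + 42.
d = 5 from the (1,1,3) case.
Solving with deg f ≤ 5: f(k) = k*(k + 2)*(k + 3)*(k + 4)*(k + 6)/10.
Then R = B(k−1)f/C = k*(k + 2)*(k + 6)**2/(5*(2*k + 7)), so s_k = R(k)·t_k = k*(k + 6)/(5*(k**2 + 6*k + 5)).
Δs = (2*k + 7)/(k**4 + 14*k**3 + 65*k**2 + 112*k + 60), as required.
Telescoping: Σ = s_(11) − s_(2) = 187/960 − (16/105) = 19/448.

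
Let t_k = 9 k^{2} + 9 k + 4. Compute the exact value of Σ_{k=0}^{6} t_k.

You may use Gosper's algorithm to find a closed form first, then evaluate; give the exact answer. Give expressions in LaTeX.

Σ = 1036

r(k) = (9*k**2 + 27*k + 22)/(9*k**2 + 9*k + 4) after simplifying.
So A=1 and B=1, with C=k**2 + k + 4/9.
Key eq: (1)·f(k+1) = (1)·f(k) + (k**2 + k + 4/9).
Bound: deg f ≤ 3.
Match coefficients ⇒ f(k) = k*(3*k**2 + 1)/9.
Then R = B(k−1)f/C = k*(3*k**2 + 1)/(9*k**2 + 9*k + 4), so s_k = R(k)·t_k = 3*k**3 + k.
Δs = 9*k**2 + 9*k + 4, as required.
Evaluate s at k=7 and k=0: 1036 and 0; difference 1036.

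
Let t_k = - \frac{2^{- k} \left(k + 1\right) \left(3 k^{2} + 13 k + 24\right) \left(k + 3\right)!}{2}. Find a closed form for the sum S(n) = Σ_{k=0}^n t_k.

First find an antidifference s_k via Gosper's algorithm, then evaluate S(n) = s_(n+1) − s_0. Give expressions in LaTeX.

t_(k+1)/t_k = (k + 2)*(k + 4)*(13*k + 3*(k + 1)**2 + 37)/(2*(k + 1)*(3*k**2 + 13*k + 24)).
Factor: A=k/2 + 2; B=1; C=k**3 + 16*k**2/3 + 37*k/3 + 8.
Key eq: (k/2 + 2)·f(k+1) = (1)·f(k) + (k**3 + 16*k**2/3 + 37*k/3 + 8).
deg f ≤ 2 (via 1,0,3).
Solving with deg f ≤ 2: f(k) = 2*(3*k**2 + 4*k - 2)/3.
So s_k = (B(k−1)f/C)·t_k = (2*(3*k**2 + 4*k - 2)/((k + 1)*(3*k**2 + 13*k + 24)))·t_k = -(3*k**2 + 4*k - 2)*factorial(k + 3)/2**k.
Check: Δs_k = -(k + 1)*(3*k**2 + 13*k + 24)*factorial(k + 3)/(2*2**k). ✓
Evaluate: s_(n+1) = -2**(-n - 1)*(3*n**2 + 10*n + 5)*factorial(n + 4); subtract s_(0) = 12 ⇒ S(n) = -(24*2**n + 3*n**6*factorial(n) + 40*n**5*factorial(n) + 210*n**4*factorial(n) + 550*n**3*factorial(n) + 747*n**2*factorial(n) + 490*n*factorial(n) + 120*factorial(n))/(2*2**n).

S(n) = - \frac{2^{- n} \left(24 \cdot 2^{n} + 3 n^{6} n! + 40 n^{5} n! + 210 n^{4} n! + 550 n^{3} n! + 747 n^{2} n! + 490 n n! + 120 n!\right)}{2}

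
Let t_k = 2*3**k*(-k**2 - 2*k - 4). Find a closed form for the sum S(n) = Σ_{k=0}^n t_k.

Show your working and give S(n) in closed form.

S(n) = -3*3**n*n**2 - 3*3**n*n - 12*3**n + 4

r(k) = 3*(k**2 + 4*k + 7)/(k**2 + 2*k + 4) after simplifying.
Factor: A=3; B=1; C=k**2 + 2*k + 4.
Need (3)·f(k+1) − (1)·f(k) = k**2 + 2*k + 4.
d = 2 from the (0,0,2) case.
A polynomial solution: f(k) = (k**2 - k + 4)/2.
Certificate R = B(k−1)f/C = (k**2 - k + 4)/(2*(k**2 + 2*k + 4)) gives s_k = 3**k*(-k**2 + k - 4).
Verify: 2*3**k*(-k**2 - 2*k - 4) matches t_k.
Telescope: S(n) = s_(n+1) − s_(0) = 3**(n + 1)*(-n**2 - n - 4) − (-4) = -3*3**n*n**2 - 3*3**n*n - 12*3**n + 4.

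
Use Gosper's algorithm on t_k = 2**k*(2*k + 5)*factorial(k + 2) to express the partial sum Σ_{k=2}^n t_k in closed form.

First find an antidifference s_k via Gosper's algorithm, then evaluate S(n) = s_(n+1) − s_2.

r(k) = 2*(k + 3)*(2*k + 7)/(2*k + 5) after simplifying.
Gosper form: A/B · C(k+1)/C(k) with A=2*k + 6, B=1, C=k + 5/2.
Set up (2*k + 6)·f(k+1) − (1)·f(k) − (k + 5/2) = 0.
Bound: deg f ≤ 0.
A polynomial solution: f(k) = 1/2.
Then R = B(k−1)f/C = 1/(2*k + 5), so s_k = R(k)·t_k = 2**k*factorial(k + 2).
Verify: 2**k*(2*k + 5)*factorial(k + 2) matches t_k.
Telescope: S(n) = s_(n+1) − s_(2) = 2**(n + 1)*factorial(n + 3) − (96) = 2*2**n*factorial(n + 3) - 96.

S(n) = 2*2**n*factorial(n + 3) - 96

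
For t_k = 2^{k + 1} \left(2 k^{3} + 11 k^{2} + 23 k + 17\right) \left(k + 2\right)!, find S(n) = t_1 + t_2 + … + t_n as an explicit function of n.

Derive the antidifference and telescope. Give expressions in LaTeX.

Ratio r(k) = 2*(2*k**4 + 23*k**3 + 102*k**2 + 206*k + 159)/(2*k**3 + 11*k**2 + 23*k + 17).
Factor: A=2*k + 6; B=1; C=k**3 + 11*k**2/2 + 23*k/2 + 17/2.
f must satisfy (2*k + 6)·f(k+1) − (1)·f(k) = k**3 + 11*k**2/2 + 23*k/2 + 17/2.
d = 2 from the (1,0,3) case.
Coefficient equations give f(k) = (k**2 + k + 1)/2.
So s_k = (B(k−1)f/C)·t_k = ((k**2 + k + 1)/(2*k**3 + 11*k**2 + 23*k + 17))·t_k = 2**(k + 1)*(k**2 + k + 1)*factorial(k + 2).
Δs = 2**(k + 1)*(2*k**3 + 11*k**2 + 23*k + 17)*factorial(k + 2), as required.
Telescope: S(n) = s_(n+1) − s_(1) = 2**(n + 2)*(n**2 + 3*n + 3)*factorial(n + 3) − (72) = 4*2**n*n**2*factorial(n + 3) + 12*2**n*n*factorial(n + 3) + 12*2**n*factorial(n + 3) - 72.

S(n) = 4 \cdot 2^{n} n^{2} \left(n + 3\right)! + 12 \cdot 2^{n} n \left(n + 3\right)! + 12 \cdot 2^{n} \left(n + 3\right)! - 72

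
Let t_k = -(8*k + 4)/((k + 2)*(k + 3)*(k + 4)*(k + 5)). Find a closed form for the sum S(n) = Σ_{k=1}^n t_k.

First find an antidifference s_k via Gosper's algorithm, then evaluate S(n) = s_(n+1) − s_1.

S(n) = 2*n*(-n**2 - 12*n - 17)/(15*(n**3 + 12*n**2 + 47*n + 60))

Step 1: r(k) = (k + 2)*(2*k + 3)/((k + 6)*(2*k + 1)).
Gosper form: A/B · C(k+1)/C(k) with A=k + 2, B=k + 6, C=k + 1/2.
f must satisfy (k + 2)·f(k+1) − (k + 5)·f(k) = k + 1/2.
Bound: deg f ≤ 3.
Coefficient equations give f(k) = k*(k**2 + 9*k + 2)/48.
Get s_k = R·t_k = -k*(k**2 + 9*k + 2)/(6*(k + 2)*(k + 3)*(k + 4)) with R(k) = B(k−1)f(k)/C(k) = k*(k + 5)*(k**2 + 9*k + 2)/(24*(2*k + 1)).
Verify: 4*(-2*k - 1)/(k**4 + 14*k**3 + 71*k**2 + 154*k + 120) matches t_k.
Evaluate: s_(n+1) = (-n**3 - 12*n**2 - 23*n - 12)/(6*(n**3 + 12*n**2 + 47*n + 60)); subtract s_(1) = -1/30 ⇒ S(n) = 2*n*(-n**2 - 12*n - 17)/(15*(n**3 + 12*n**2 + 47*n + 60)).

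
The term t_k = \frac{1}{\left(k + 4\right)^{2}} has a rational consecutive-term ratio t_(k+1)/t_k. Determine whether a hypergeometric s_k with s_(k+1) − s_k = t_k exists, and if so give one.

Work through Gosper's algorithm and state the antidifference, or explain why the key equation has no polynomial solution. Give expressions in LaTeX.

none — t_k is not Gosper-summable

Ratio r(k) = (k + 4)**2/(k + 5)**2.
Take A(k)=k**2 + 8*k + 16, B(k)=k**2 + 10*k + 25, C(k)=1.
Solve (k**2 + 8*k + 16)·f(k+1) − (k**2 + 8*k + 16)·f(k) = 1.
Degrees (2,2,0) ⇒ d ≤ 0.
Write f(k) = c0. Then LHS − RHS = -1, requiring -1 = 0: contradictory. No certificate.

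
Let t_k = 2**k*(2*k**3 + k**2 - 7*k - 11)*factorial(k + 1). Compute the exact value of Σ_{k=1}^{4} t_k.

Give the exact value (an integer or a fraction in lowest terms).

Compute t_(k+1)/t_k: get 2*(2*k**4 + 11*k**3 + 15*k**2 - 13*k - 30)/(2*k**3 + k**2 - 7*k - 11).
So A=2*k + 4 and B=1, with C=k**3 + k**2/2 - 7*k/2 - 11/2.
Solve (2*k + 4)·f(k+1) − (1)·f(k) = k**3 + k**2/2 - 7*k/2 - 11/2.
Bound: deg f ≤ 2.
Match coefficients ⇒ f(k) = (k**2 - 3*k - 1)/2.
So s_k = (B(k−1)f/C)·t_k = ((k**2 - 3*k - 1)/(2*k**3 + k**2 - 7*k - 11))·t_k = 2**k*(k**2 - 3*k - 1)*factorial(k + 1).
Δs = 2**k*(2*k**3 + k**2 - 7*k - 11)*factorial(k + 1), as required.
Sum = s_(5) − s_(1); s_(5) = 207360, s_(1) = -12 ⇒ 207372.

Σ = 207372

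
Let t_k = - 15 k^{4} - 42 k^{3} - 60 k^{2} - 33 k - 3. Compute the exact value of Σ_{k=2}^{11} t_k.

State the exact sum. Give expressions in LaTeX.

Σ = -814980

r(k) = (5*k**4 + 34*k**3 + 92*k**2 + 113*k + 51)/(5*k**4 + 14*k**3 + 20*k**2 + 11*k + 1) after simplifying.
Gosper form: A/B · C(k+1)/C(k) with A=1, B=1, C=k**4 + 14*k**3/5 + 4*k**2 + 11*k/5 + 1/5.
Key eq: (1)·f(k+1) = (1)·f(k) + (k**4 + 14*k**3/5 + 4*k**2 + 11*k/5 + 1/5).
Bound: deg f ≤ 5.
Match coefficients ⇒ f(k) = k*(3*k**4 + 3*k**3 + 4*k**2 - 3*k - 4)/15.
Get s_k = R·t_k = k*(-3*k**4 - 3*k**3 - 4*k**2 + 3*k + 4) with R(k) = B(k−1)f(k)/C(k) = k*(3*k**4 + 3*k**3 + 4*k**2 - 3*k - 4)/(3*(5*k**4 + 14*k**3 + 20*k**2 + 11*k + 1)).
Verify: -15*k**4 - 42*k**3 - 60*k**2 - 33*k - 3 matches t_k.
Sum = s_(12) − s_(2); s_(12) = -815136, s_(2) = -156 ⇒ -814980.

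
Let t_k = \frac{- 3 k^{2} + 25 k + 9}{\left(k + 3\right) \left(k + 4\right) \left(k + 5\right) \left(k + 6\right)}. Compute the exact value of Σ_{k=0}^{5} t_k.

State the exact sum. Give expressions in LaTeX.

Ratio r(k) = (k + 3)*(25*k - 3*(k + 1)**2 + 34)/((k + 7)*(-3*k**2 + 25*k + 9)).
So A=k + 3 and B=k + 7, with C=k**2 - 25*k/3 - 3.
Solve (k + 3)·f(k+1) − (k + 6)·f(k) = k**2 - 25*k/3 - 3.
deg f ≤ 3 (via 1,1,2).
Coefficient equations give f(k) = -k*(k**2 + 102*k - 13)/90.
Get s_k = R·t_k = k*(k**2 + 102*k - 13)/(30*(k + 3)*(k + 4)*(k + 5)) with R(k) = B(k−1)f(k)/C(k) = -k*(k + 6)*(k**2 + 102*k - 13)/(30*(3*k**2 - 25*k - 9)).
Check: Δs_k = (-3*k**2 + 25*k + 9)/(k**4 + 18*k**3 + 119*k**2 + 342*k + 360). ✓
Telescoping: Σ = s_(6) − s_(0) = 127/990 − (0) = 127/990.

Σ = 127/990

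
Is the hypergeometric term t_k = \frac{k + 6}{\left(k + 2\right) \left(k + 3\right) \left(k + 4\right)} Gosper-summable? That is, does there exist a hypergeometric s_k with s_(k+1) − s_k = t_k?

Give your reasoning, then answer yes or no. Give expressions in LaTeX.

Yes. s_k = \frac{k \left(2 k + 7\right)}{3 \left(k + 2\right) \left(k + 3\right)}.

r(k) = (k + 2)*(k + 7)/((k + 5)*(k + 6)) after simplifying.
Take A(k)=k + 2, B(k)=k + 5, C(k)=k + 6.
Solve (k + 2)·f(k+1) − (k + 4)·f(k) = k + 6.
Degrees (1,1,1) ⇒ d ≤ 2.
Match coefficients ⇒ f(k) = k*(2*k + 7)/3.
Certificate R = B(k−1)f/C = k*(k + 4)*(2*k + 7)/(3*(k + 6)) gives s_k = k*(2*k + 7)/(3*(k + 2)*(k + 3)).
Check: Δs_k = (k + 6)/(k**3 + 9*k**2 + 26*k + 24). ✓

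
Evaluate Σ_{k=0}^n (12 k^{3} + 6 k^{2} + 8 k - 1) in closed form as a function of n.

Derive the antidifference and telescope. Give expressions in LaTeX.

r(k) = (12*k**3 + 42*k**2 + 56*k + 25)/(12*k**3 + 6*k**2 + 8*k - 1) after simplifying.
A = 1, B = 1, C = k**3 + k**2/2 + 2*k/3 - 1/12.
Solve (1)·f(k+1) − (1)·f(k) = k**3 + k**2/2 + 2*k/3 - 1/12.
d = 4 from the (0,0,3) case.
A polynomial solution: f(k) = k*(3*k**3 - 4*k**2 + 4*k - 4)/12.
Certificate R = B(k−1)f/C = k*(3*k**3 - 4*k**2 + 4*k - 4)/(12*k**3 + 6*k**2 + 8*k - 1) gives s_k = k*(3*k**3 - 4*k**2 + 4*k - 4).
Δs = 12*k**3 + 6*k**2 + 8*k - 1, as required.
s_(n+1) = 3*n**4 + 8*n**3 + 10*n**2 + 4*n - 1 and s_(0) = 0, so S(n) = 3*n**4 + 8*n**3 + 10*n**2 + 4*n - 1.

S(n) = 3 n^{4} + 8 n^{3} + 10 n^{2} + 4 n - 1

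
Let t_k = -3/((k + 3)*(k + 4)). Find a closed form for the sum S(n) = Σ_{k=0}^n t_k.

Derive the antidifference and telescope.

Step 1: r(k) = (k + 3)/(k + 5).
Normal form (A,B,C) = (k + 3, k + 5, 1).
f must satisfy (k + 3)·f(k+1) − (k + 4)·f(k) = 1.
From deg A=1, deg B=1, deg C=0: d=1.
Solve for f: f(k) = k/3 (degree 1 ≤ 1).
Certificate R = B(k−1)f/C = k*(k + 4)/3 gives s_k = -k/(k + 3).
Verify: -3/(k**2 + 7*k + 12) matches t_k.
Evaluate: s_(n+1) = (-n - 1)/(n + 4); subtract s_(0) = 0 ⇒ S(n) = (-n - 1)/(n + 4).

S(n) = (-n - 1)/(n + 4)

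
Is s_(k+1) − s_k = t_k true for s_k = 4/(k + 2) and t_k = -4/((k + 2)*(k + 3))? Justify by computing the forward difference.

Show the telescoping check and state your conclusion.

s_(k+1) = 4/(k + 3)
s_(k+1) − s_k = -4/((k + 2)*(k + 3))
(s_(k+1) − s_k) − t_k = 0

Valid — Δs_k = t_k.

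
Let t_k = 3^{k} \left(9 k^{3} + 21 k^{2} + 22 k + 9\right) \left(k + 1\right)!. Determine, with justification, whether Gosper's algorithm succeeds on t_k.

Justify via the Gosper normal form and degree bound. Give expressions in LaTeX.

r(k) = 3*(9*k**4 + 66*k**3 + 187*k**2 + 243*k + 122)/(9*k**3 + 21*k**2 + 22*k + 9) after simplifying.
Take A(k)=3*k + 6, B(k)=1, C(k)=k**3 + 7*k**2/3 + 22*k/9 + 1.
Key eq: (3*k + 6)·f(k+1) = (1)·f(k) + (k**3 + 7*k**2/3 + 22*k/9 + 1).
d = 2 from the (1,0,3) case.
A polynomial solution: f(k) = (3*k**2 - 4*k + 3)/9.
Certificate R = B(k−1)f/C = (3*k**2 - 4*k + 3)/(9*k**3 + 21*k**2 + 22*k + 9) gives s_k = 3**k*(3*k**2 - 4*k + 3)*factorial(k + 1).
Verify: 3**k*(9*k**3 + 21*k**2 + 22*k + 9)*factorial(k + 1) matches t_k.

Yes. s_k = 3^{k} \left(3 k^{2} - 4 k + 3\right) \left(k + 1\right)!.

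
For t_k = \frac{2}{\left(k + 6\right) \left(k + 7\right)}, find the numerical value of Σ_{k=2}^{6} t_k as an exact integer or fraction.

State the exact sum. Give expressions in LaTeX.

The ratio is (k + 6)/(k + 8).
So A=k + 6 and B=k + 8, with C=1.
Set up (k + 6)·f(k+1) − (k + 7)·f(k) − (1) = 0.
Degrees (1,1,0) ⇒ d ≤ 1.
A polynomial solution: f(k) = k/6.
Get s_k = R·t_k = k/(3*(k + 6)) with R(k) = B(k−1)f(k)/C(k) = k*(k + 7)/6.
Verify: 2/(k**2 + 13*k + 42) matches t_k.
Evaluate s at k=7 and k=2: 7/39 and 1/12; difference 5/52.

Σ = 5/52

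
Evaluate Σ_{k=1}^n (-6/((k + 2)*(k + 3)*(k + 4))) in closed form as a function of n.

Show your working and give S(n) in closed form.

S(n) = n*(-n - 7)/(4*(n**2 + 7*n + 12))

Ratio r(k) = (k + 2)/(k + 5).
Gosper form: A/B · C(k+1)/C(k) with A=k + 2, B=k + 5, C=1.
f must satisfy (k + 2)·f(k+1) − (k + 4)·f(k) = 1.
From deg A=1, deg B=1, deg C=0: d=2.
Match coefficients ⇒ f(k) = k*(k + 5)/12.
Certificate R = B(k−1)f/C = k*(k + 4)*(k + 5)/12 gives s_k = k*(-k - 5)/(2*(k + 2)*(k + 3)).
Check: Δs_k = -6/(k**3 + 9*k**2 + 26*k + 24). ✓
Σ_(k=1)^n t_k = s_(n+1) − s_(1) = ((-n**2 - 7*n - 6)/(2*(n**2 + 7*n + 12))) − (-1/4), i.e. n*(-n - 7)/(4*(n**2 + 7*n + 12)).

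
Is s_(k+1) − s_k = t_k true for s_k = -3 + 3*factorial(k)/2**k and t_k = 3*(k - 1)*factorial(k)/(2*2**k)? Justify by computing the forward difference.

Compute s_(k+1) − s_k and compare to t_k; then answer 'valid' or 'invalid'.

s_(k+1) = 3*2**(-k - 1)*(-2**(k + 1) + k*factorial(k) + factorial(k))
s_(k+1) − s_k = 3*(k - 1)*factorial(k)/(2*2**k)
(s_(k+1) − s_k) − t_k = 0

valid; difference matches t_k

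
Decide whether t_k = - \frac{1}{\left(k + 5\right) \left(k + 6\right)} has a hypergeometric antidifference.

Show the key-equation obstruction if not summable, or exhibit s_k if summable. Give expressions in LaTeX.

t_(k+1)/t_k = (k + 5)/(k + 7).
So A=k + 5 and B=k + 7, with C=1.
Solve (k + 5)·f(k+1) − (k + 6)·f(k) = 1.
deg f ≤ 1 (via 1,1,0).
Solving with deg f ≤ 1: f(k) = k/5.
R(k) = B(k−1)·f(k)/C(k) = k*(k + 6)/5; s_k = R·t_k = -k/(5*k + 25).
Check: Δs_k = -1/(k**2 + 11*k + 30). ✓

Yes. s_k = - \frac{k}{5 k + 25}.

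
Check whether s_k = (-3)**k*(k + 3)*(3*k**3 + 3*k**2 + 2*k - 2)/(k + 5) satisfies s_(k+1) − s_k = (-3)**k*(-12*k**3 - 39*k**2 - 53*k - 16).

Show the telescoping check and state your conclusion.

Invalid: residual (-3)**k*(24*k**4 + 204*k**3 + 502*k**2 + 566*k + 156)/(k**2 + 11*k + 30) ≠ 0.

s_(k+1) = (-3)**(k + 1)*(k + 4)*(2*k + 3*(k + 1)**3 + 3*(k + 1)**2)/(k + 6)
s_(k+1) − s_k = (-3)**k*(-12*k**5 - 147*k**4 - 638*k**3 - 1267*k**2 - 1200*k - 324)/(k**2 + 11*k + 30)
(s_(k+1) − s_k) − t_k = (-3)**k*(24*k**4 + 204*k**3 + 502*k**2 + 566*k + 156)/(k**2 + 11*k + 30)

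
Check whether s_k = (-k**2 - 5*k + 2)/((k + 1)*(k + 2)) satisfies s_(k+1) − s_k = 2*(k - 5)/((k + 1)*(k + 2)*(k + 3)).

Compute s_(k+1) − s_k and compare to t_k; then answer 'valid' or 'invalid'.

s_(k+1) = (-5*k - (k + 1)**2 - 3)/((k + 2)*(k + 3))
s_(k+1) − s_k = 2*(k - 5)/(k**3 + 6*k**2 + 11*k + 6)
(s_(k+1) − s_k) − t_k = 0

Valid — Δs_k = t_k.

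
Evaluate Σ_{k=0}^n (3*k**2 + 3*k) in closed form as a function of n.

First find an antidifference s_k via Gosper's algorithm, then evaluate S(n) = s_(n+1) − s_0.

S(n) = n*(n**2 + 3*n + 2)

t_(k+1)/t_k = (k + 2)/k.
Normal form (A,B,C) = (1, 1, k**2 + k).
Set up (1)·f(k+1) − (1)·f(k) − (k**2 + k) = 0.
d = 3 from the (0,0,2) case.
Coefficient equations give f(k) = k*(k - 1)*(k + 1)/3.
Certificate R = B(k−1)f/C = (k - 1)/3 gives s_k = k**3 - k.
Verify: 3*k*(k + 1) matches t_k.
s_(n+1) = n*(n**2 + 3*n + 2) and s_(0) = 0, so S(n) = n*(n**2 + 3*n + 2).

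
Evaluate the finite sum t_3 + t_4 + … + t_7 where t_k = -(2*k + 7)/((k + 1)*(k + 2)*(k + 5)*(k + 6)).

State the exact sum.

r(k) = (k + 1)*(k + 5)*(2*k + 9)/((k + 3)*(k + 7)*(2*k + 7)) after simplifying.
So A=k + 1 and B=k + 7, with C=k**3 + 21*k**2/2 + 73*k/2 + 42.
Set up (k + 1)·f(k+1) − (k + 6)·f(k) − (k**3 + 21*k**2/2 + 73*k/2 + 42) = 0.
Degrees (1,1,3) ⇒ d ≤ 5.
Solve for f: f(k) = k*(k + 2)*(k + 3)*(k + 4)*(k + 6)/10 (degree 5 ≤ 5).
Certificate R = B(k−1)f/C = k*(k + 2)*(k + 6)**2/(5*(2*k + 7)) gives s_k = k*(-k - 6)/(5*(k**2 + 6*k + 5)).
Δs = (-2*k - 7)/(k**4 + 14*k**3 + 65*k**2 + 112*k + 60), as required.
Telescoping: Σ = s_(8) − s_(3) = -112/585 − (-27/160) = -85/3744.

Σ = -85/3744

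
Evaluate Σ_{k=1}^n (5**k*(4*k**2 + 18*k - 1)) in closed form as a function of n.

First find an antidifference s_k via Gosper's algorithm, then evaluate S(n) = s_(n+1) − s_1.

t_(k+1)/t_k = 5*(4*k**2 + 26*k + 21)/(4*k**2 + 18*k - 1).
So A=5 and B=1, with C=k**2 + 9*k/2 - 1/4.
Key eq: (5)·f(k+1) = (1)·f(k) + (k**2 + 9*k/2 - 1/4).
d = 2 from the (0,0,2) case.
A polynomial solution: f(k) = (k**2 + 2*k - 4)/4.
So s_k = (B(k−1)f/C)·t_k = ((k**2 + 2*k - 4)/(4*k**2 + 18*k - 1))·t_k = 5**k*(k**2 + 2*k - 4).
Verify: 5**k*(4*k**2 + 18*k - 1) matches t_k.
Σ_(k=1)^n t_k = s_(n+1) − s_(1) = (5**(n + 1)*(n**2 + 4*n - 1)) − (-5), i.e. 5*5**n*n**2 + 20*5**n*n - 5*5**n + 5.

S(n) = 5*5**n*n**2 + 20*5**n*n - 5*5**n + 5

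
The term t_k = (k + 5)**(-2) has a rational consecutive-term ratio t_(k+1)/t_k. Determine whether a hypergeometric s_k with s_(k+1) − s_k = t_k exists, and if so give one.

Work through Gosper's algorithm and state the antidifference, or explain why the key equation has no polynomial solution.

not Gosper-summable; s_k does not exist

t_(k+1)/t_k = (k + 5)**2/(k + 6)**2.
Gosper form: A/B · C(k+1)/C(k) with A=k**2 + 10*k + 25, B=k**2 + 12*k + 36, C=1.
f must satisfy (k**2 + 10*k + 25)·f(k+1) − (k**2 + 10*k + 25)·f(k) = 1.
From deg A=2, deg B=2, deg C=0: d=0.
Put f(k) = c0: A·f(k+1) − B(k−1)·f(k) − C = -1; need -1 = 0 — inconsistent ⇒ no f, not summable.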